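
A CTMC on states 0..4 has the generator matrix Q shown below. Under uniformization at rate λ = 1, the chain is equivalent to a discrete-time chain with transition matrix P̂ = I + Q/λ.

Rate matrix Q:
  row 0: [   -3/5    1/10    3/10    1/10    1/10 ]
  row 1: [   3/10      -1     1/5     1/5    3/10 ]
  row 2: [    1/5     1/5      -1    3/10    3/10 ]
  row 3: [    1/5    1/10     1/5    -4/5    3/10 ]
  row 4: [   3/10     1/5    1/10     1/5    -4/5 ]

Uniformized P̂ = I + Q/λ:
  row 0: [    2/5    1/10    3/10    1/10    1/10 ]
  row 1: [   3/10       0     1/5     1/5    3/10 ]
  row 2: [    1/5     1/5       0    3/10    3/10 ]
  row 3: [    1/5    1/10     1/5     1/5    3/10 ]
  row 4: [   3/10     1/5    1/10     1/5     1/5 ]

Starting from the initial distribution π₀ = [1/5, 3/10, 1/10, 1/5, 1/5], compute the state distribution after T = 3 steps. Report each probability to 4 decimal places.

t=0: π = [0.2000, 0.3000, 0.1000, 0.2000, 0.2000]
t=1: π = [0.2900, 0.1000, 0.1800, 0.1900, 0.2400]
t=2: π = [0.2920, 0.1320, 0.1690, 0.1890, 0.2180]
t=3: π = [0.2934, 0.1255, 0.1736, 0.1877, 0.2198]

π = [0.2934, 0.1255, 0.1736, 0.1877, 0.2198]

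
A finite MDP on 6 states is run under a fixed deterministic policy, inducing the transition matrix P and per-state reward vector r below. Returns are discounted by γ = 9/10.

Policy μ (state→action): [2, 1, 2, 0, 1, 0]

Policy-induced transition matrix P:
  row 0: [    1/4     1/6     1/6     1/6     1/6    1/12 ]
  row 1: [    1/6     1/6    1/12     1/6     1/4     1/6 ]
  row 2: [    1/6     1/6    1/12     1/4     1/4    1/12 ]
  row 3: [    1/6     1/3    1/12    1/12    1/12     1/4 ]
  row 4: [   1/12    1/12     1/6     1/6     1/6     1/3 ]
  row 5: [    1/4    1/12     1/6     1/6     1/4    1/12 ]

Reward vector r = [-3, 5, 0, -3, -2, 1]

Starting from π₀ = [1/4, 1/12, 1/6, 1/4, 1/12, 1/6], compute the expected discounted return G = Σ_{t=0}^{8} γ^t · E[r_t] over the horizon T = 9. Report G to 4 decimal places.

t=0: π = [0.2500, 0.0833, 0.1667, 0.2500, 0.0833, 0.1667], E[r] = -1.0833, γ^t·E[r] = -1.083333, running G = -1.083333
t=1: π = [0.1944, 0.1875, 0.1250, 0.1597, 0.1806, 0.1528], E[r] = -0.3333, γ^t·E[r] = -0.300000, running G = -1.383333
t=2: π = [0.1806, 0.1655, 0.1273, 0.1638, 0.1921, 0.1707], E[r] = -0.4190, γ^t·E[r] = -0.339375, running G = -1.722708
t=3: π = [0.1799, 0.1637, 0.1286, 0.1636, 0.1916, 0.1725], E[r] = -0.4229, γ^t·E[r] = -0.308285, running G = -2.030993
t=4: π = [0.1801, 0.1636, 0.1287, 0.1637, 0.1918, 0.1722], E[r] = -0.4248, γ^t·E[r] = -0.278722, running G = -2.309716
t=5: π = [0.1800, 0.1636, 0.1287, 0.1637, 0.1917, 0.1722], E[r] = -0.4244, γ^t·E[r] = -0.250625, running G = -2.560341
t=6: π = [0.1800, 0.1636, 0.1287, 0.1637, 0.1917, 0.1722], E[r] = -0.4245, γ^t·E[r] = -0.225583, running G = -2.785924
t=7: π = [0.1800, 0.1636, 0.1287, 0.1637, 0.1917, 0.1722], E[r] = -0.4245, γ^t·E[r] = -0.203022, running G = -2.988946
t=8: π = [0.1800, 0.1636, 0.1287, 0.1637, 0.1917, 0.1722], E[r] = -0.4245, γ^t·E[r] = -0.182720, running G = -3.171666

G = -3.1717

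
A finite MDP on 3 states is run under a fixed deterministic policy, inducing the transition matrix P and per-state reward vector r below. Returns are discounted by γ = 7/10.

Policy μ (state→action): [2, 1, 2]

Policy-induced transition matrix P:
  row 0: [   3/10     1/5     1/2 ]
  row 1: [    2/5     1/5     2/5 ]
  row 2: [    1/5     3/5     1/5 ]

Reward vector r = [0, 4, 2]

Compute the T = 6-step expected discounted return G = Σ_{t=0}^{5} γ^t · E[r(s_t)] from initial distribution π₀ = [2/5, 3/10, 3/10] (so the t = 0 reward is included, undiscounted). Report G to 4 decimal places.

G = 5.8326

t=0: π = [0.4000, 0.3000, 0.3000], E[r] = 1.8000, γ^t·E[r] = 1.800000, running G = 1.800000
t=1: π = [0.3000, 0.3200, 0.3800], E[r] = 2.0400, γ^t·E[r] = 1.428000, running G = 3.228000
t=2: π = [0.2940, 0.3520, 0.3540], E[r] = 2.1160, γ^t·E[r] = 1.036840, running G = 4.264840
t=3: π = [0.2998, 0.3416, 0.3586], E[r] = 2.0836, γ^t·E[r] = 0.714675, running G = 4.979515
t=4: π = [0.2983, 0.3434, 0.3583], E[r] = 2.0903, γ^t·E[r] = 0.501876, running G = 5.481391
t=5: π = [0.2985, 0.3433, 0.3582], E[r] = 2.0896, γ^t·E[r] = 0.351194, running G = 5.832585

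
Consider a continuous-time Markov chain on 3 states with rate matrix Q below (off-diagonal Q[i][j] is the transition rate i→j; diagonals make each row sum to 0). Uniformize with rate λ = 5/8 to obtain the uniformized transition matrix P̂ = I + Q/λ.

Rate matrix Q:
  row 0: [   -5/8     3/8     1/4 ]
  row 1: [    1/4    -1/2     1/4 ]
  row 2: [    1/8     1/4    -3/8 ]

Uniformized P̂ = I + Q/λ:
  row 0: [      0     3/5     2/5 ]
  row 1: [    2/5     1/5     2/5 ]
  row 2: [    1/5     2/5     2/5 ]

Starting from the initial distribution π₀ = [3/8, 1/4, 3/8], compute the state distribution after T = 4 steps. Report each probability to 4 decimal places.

t=0: π = [0.3750, 0.2500, 0.3750]
t=1: π = [0.1750, 0.4250, 0.4000]
t=2: π = [0.2500, 0.3500, 0.4000]
t=3: π = [0.2200, 0.3800, 0.4000]
t=4: π = [0.2320, 0.3680, 0.4000]

π = [0.2320, 0.3680, 0.4000]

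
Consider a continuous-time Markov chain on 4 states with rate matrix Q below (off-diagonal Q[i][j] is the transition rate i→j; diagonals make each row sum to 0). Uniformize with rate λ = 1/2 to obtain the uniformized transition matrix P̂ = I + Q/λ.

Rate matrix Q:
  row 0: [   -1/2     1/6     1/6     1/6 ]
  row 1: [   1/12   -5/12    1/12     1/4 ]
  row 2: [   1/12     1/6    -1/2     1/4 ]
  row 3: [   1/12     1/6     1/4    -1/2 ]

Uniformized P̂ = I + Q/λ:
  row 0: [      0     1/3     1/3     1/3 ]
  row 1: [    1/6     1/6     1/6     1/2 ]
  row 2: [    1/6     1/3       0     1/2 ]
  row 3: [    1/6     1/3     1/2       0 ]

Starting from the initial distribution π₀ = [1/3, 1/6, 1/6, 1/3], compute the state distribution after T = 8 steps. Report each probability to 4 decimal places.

t=0: π = [0.3333, 0.1667, 0.1667, 0.3333]
t=1: π = [0.1111, 0.3056, 0.3056, 0.2778]
t=2: π = [0.1481, 0.2824, 0.2269, 0.3426]
t=3: π = [0.1420, 0.2863, 0.2677, 0.3040]
t=4: π = [0.1430, 0.2856, 0.2470, 0.3243]
t=5: π = [0.1428, 0.2857, 0.2574, 0.3140]
t=6: π = [0.1429, 0.2857, 0.2522, 0.3192]
t=7: π = [0.1429, 0.2857, 0.2548, 0.3166]
t=8: π = [0.1429, 0.2857, 0.2535, 0.3179]

π = [0.1429, 0.2857, 0.2535, 0.3179]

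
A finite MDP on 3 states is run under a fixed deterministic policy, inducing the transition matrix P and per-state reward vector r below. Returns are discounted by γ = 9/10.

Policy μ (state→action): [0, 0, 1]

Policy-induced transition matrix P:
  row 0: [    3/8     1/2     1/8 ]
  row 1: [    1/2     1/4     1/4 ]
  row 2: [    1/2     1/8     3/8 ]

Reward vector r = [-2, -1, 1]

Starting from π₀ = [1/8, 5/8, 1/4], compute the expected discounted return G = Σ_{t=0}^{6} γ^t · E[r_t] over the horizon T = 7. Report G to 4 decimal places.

t=0: π = [0.1250, 0.6250, 0.2500], E[r] = -0.6250, γ^t·E[r] = -0.625000, running G = -0.625000
t=1: π = [0.4844, 0.2500, 0.2656], E[r] = -0.9531, γ^t·E[r] = -0.857813, running G = -1.482813
t=2: π = [0.4395, 0.3379, 0.2227], E[r] = -0.9941, γ^t·E[r] = -0.805254, running G = -2.288066
t=3: π = [0.4451, 0.3320, 0.2229], E[r] = -0.9993, γ^t·E[r] = -0.728466, running G = -3.016532
t=4: π = [0.4444, 0.3334, 0.2222], E[r] = -0.9999, γ^t·E[r] = -0.656040, running G = -3.672572
t=5: π = [0.4445, 0.3333, 0.2222], E[r] = -1.0000, γ^t·E[r] = -0.590483, running G = -4.263056
t=6: π = [0.4444, 0.3333, 0.2222], E[r] = -1.0000, γ^t·E[r] = -0.531440, running G = -4.794496

G = -4.7945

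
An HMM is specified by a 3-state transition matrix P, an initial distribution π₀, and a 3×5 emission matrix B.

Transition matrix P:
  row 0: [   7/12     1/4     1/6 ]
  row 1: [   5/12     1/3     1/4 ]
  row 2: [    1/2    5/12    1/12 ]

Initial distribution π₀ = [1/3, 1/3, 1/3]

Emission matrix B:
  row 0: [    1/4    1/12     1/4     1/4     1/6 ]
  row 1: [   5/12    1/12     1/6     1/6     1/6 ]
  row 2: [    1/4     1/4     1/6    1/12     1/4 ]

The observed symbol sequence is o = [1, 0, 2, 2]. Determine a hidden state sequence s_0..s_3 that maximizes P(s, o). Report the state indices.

path = [2, 0, 0, 0]

t=0: δ = [2.778e-02, 2.778e-02, 8.333e-02]  (obs o_0=1)
t=1: δ = [1.042e-02, 1.447e-02, 1.736e-03]  ψ = [2, 2, 1]  (obs o_1=0)
t=2: δ = [1.519e-03, 8.038e-04, 6.028e-04]  ψ = [0, 1, 1]  (obs o_2=2)
t=3: δ = [2.215e-04, 6.330e-05, 4.220e-05]  ψ = [0, 0, 0]  (obs o_3=2)
backtrack: best end state = 0; path = [2, 0, 0, 0]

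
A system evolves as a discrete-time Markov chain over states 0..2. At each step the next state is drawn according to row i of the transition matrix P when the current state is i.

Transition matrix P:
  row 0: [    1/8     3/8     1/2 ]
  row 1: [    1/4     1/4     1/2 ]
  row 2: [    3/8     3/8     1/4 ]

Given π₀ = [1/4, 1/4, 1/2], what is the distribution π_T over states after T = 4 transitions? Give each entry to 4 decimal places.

π = [0.2663, 0.3333, 0.4004]

t=0: π = [0.2500, 0.2500, 0.5000]
t=1: π = [0.2813, 0.3438, 0.3750]
t=2: π = [0.2617, 0.3320, 0.4063]
t=3: π = [0.2681, 0.3335, 0.3984]
t=4: π = [0.2663, 0.3333, 0.4004]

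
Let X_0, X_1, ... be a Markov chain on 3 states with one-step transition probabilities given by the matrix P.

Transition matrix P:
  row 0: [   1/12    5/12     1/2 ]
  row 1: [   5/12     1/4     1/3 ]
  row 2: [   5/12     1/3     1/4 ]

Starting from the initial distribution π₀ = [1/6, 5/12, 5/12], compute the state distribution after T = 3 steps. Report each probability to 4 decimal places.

π = [0.3179, 0.3299, 0.3522]

t=0: π = [0.1667, 0.4167, 0.4167]
t=1: π = [0.3611, 0.3125, 0.3264]
t=2: π = [0.2963, 0.3374, 0.3663]
t=3: π = [0.3179, 0.3299, 0.3522]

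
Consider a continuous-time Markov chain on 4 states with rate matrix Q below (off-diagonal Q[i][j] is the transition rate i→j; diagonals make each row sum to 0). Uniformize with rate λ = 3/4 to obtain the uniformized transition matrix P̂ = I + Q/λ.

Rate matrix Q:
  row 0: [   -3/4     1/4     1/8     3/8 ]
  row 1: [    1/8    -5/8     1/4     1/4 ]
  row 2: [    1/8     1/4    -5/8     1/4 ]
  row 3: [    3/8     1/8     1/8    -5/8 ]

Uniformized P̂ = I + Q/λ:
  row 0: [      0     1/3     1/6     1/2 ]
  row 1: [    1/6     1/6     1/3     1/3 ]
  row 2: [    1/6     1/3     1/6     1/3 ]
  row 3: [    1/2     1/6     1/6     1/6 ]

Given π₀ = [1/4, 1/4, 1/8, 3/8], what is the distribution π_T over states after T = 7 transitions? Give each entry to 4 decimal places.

t=0: π = [0.2500, 0.2500, 0.1250, 0.3750]
t=1: π = [0.2500, 0.2292, 0.2083, 0.3125]
t=2: π = [0.2292, 0.2431, 0.2049, 0.3229]
t=3: π = [0.2361, 0.2390, 0.2072, 0.3177]
t=4: π = [0.2332, 0.2405, 0.2065, 0.3197]
t=5: π = [0.2344, 0.2400, 0.2068, 0.3189]
t=6: π = [0.2339, 0.2402, 0.2067, 0.3192]
t=7: π = [0.2341, 0.2401, 0.2067, 0.3191]

π = [0.2341, 0.2401, 0.2067, 0.3191]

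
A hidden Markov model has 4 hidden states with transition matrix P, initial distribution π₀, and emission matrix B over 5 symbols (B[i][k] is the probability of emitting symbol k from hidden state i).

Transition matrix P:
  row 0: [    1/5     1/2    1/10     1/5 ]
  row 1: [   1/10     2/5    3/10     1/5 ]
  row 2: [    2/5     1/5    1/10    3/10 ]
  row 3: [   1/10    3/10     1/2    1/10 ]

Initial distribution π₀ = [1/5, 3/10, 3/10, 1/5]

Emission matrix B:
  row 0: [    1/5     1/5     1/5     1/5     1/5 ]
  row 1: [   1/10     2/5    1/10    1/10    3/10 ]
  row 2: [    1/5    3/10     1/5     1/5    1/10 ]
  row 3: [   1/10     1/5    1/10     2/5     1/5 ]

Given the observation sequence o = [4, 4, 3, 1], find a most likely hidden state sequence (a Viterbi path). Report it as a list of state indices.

t=0: δ = [4.000e-02, 9.000e-02, 3.000e-02, 4.000e-02]  (obs o_0=4)
t=1: δ = [2.400e-03, 1.080e-02, 2.700e-03, 3.600e-03]  ψ = [2, 1, 1, 1]  (obs o_1=4)
t=2: δ = [2.160e-04, 4.320e-04, 6.480e-04, 8.640e-04]  ψ = [1, 1, 1, 1]  (obs o_2=3)
t=3: δ = [5.184e-05, 1.037e-04, 1.296e-04, 3.888e-05]  ψ = [2, 3, 3, 2]  (obs o_3=1)
backtrack: best end state = 2; path = [1, 1, 3, 2]

path = [1, 1, 3, 2]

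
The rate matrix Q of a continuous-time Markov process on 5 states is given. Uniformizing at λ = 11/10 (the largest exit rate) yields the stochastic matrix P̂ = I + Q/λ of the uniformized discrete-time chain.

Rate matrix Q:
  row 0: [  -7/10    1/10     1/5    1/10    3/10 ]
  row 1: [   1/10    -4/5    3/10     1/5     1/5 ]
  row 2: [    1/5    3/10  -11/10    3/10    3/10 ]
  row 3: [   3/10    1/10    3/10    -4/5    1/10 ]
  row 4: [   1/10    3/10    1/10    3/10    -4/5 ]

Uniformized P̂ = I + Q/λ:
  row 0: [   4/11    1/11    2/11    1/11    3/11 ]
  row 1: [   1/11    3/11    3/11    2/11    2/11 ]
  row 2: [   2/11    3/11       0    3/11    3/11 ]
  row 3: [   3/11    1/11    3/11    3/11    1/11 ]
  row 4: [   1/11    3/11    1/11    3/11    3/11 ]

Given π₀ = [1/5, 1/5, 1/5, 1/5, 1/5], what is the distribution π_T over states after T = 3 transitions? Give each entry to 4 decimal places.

π = [0.2006, 0.1967, 0.1690, 0.2185, 0.2152]

t=0: π = [0.2000, 0.2000, 0.2000, 0.2000, 0.2000]
t=1: π = [0.2000, 0.2000, 0.1636, 0.2182, 0.2182]
t=2: π = [0.2000, 0.1967, 0.1702, 0.2182, 0.2149]
t=3: π = [0.2006, 0.1967, 0.1690, 0.2185, 0.2152]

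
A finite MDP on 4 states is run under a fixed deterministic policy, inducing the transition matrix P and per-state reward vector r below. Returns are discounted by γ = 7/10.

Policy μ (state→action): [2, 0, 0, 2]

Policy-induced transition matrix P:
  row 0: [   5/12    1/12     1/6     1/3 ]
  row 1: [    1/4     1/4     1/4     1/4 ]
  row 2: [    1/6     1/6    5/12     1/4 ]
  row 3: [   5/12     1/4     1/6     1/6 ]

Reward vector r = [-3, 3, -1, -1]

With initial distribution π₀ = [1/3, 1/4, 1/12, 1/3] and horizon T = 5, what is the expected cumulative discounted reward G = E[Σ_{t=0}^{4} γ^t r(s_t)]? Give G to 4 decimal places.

t=0: π = [0.3333, 0.2500, 0.0833, 0.3333], E[r] = -0.6667, γ^t·E[r] = -0.666667, running G = -0.666667
t=1: π = [0.3542, 0.1875, 0.2083, 0.2500], E[r] = -0.9583, γ^t·E[r] = -0.670833, running G = -1.337500
t=2: π = [0.3333, 0.1736, 0.2344, 0.2587], E[r] = -0.9722, γ^t·E[r] = -0.476389, running G = -1.813889
t=3: π = [0.3291, 0.1749, 0.2397, 0.2562], E[r] = -0.9586, γ^t·E[r] = -0.328808, running G = -2.142696
t=4: π = [0.3276, 0.1752, 0.2412, 0.2561], E[r] = -0.9545, γ^t·E[r] = -0.229175, running G = -2.371872

G = -2.3719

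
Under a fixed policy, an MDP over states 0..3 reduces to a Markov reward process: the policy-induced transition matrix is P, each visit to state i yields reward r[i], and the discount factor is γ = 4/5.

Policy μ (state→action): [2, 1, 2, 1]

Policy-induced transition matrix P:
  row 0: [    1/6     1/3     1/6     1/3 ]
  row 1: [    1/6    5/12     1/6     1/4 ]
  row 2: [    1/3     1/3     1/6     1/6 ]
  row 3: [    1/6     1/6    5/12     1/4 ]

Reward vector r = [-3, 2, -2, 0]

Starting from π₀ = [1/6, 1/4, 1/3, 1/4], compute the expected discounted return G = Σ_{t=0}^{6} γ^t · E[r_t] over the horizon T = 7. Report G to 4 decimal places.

G = -1.9960

t=0: π = [0.1667, 0.2500, 0.3333, 0.2500], E[r] = -0.6667, γ^t·E[r] = -0.666667, running G = -0.666667
t=1: π = [0.2222, 0.3125, 0.2292, 0.2361], E[r] = -0.5000, γ^t·E[r] = -0.400000, running G = -1.066667
t=2: π = [0.2049, 0.3200, 0.2257, 0.2494], E[r] = -0.4259, γ^t·E[r] = -0.272593, running G = -1.339259
t=3: π = [0.2043, 0.3184, 0.2290, 0.2483], E[r] = -0.4340, γ^t·E[r] = -0.222222, running G = -1.561481
t=4: π = [0.2048, 0.3185, 0.2287, 0.2479], E[r] = -0.4350, γ^t·E[r] = -0.178173, running G = -1.739654
t=5: π = [0.2048, 0.3186, 0.2287, 0.2480], E[r] = -0.4346, γ^t·E[r] = -0.142399, running G = -1.882053
t=6: π = [0.2048, 0.3185, 0.2287, 0.2480], E[r] = -0.4346, γ^t·E[r] = -0.113921, running G = -1.995974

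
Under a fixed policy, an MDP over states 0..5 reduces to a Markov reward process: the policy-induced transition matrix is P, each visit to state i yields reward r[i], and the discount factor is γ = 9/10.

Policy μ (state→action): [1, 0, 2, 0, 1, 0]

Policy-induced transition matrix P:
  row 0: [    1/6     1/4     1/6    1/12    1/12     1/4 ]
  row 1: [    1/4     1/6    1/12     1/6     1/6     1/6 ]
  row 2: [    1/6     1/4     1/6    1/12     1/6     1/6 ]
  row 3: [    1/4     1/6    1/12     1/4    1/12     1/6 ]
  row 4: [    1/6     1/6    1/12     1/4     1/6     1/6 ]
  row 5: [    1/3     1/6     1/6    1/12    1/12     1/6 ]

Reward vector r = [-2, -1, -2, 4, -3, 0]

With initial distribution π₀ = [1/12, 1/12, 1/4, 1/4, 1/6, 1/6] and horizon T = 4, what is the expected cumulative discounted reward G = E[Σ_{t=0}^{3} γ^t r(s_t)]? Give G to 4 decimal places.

G = -1.8589

t=0: π = [0.0833, 0.0833, 0.2500, 0.2500, 0.1667, 0.1667], E[r] = -0.2500, γ^t·E[r] = -0.250000, running G = -0.250000
t=1: π = [0.2222, 0.1944, 0.1250, 0.1597, 0.1250, 0.1736], E[r] = -0.6250, γ^t·E[r] = -0.562500, running G = -0.812500
t=2: π = [0.2251, 0.1956, 0.1267, 0.1470, 0.1204, 0.1852], E[r] = -0.6725, γ^t·E[r] = -0.544688, running G = -1.357188
t=3: π = [0.2261, 0.1960, 0.1281, 0.1442, 0.1202, 0.1854], E[r] = -0.6882, γ^t·E[r] = -0.501715, running G = -1.858902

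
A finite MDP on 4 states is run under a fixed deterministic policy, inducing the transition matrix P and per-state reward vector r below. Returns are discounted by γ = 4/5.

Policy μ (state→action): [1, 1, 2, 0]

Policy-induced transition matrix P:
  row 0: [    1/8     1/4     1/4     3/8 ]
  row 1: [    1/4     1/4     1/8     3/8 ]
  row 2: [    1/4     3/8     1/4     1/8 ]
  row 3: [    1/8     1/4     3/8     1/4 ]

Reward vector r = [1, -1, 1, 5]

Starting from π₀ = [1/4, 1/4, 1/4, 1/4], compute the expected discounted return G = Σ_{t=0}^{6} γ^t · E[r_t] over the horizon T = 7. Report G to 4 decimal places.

t=0: π = [0.2500, 0.2500, 0.2500, 0.2500], E[r] = 1.5000, γ^t·E[r] = 1.500000, running G = 1.500000
t=1: π = [0.1875, 0.2813, 0.2500, 0.2813], E[r] = 1.5625, γ^t·E[r] = 1.250000, running G = 2.750000
t=2: π = [0.1914, 0.2813, 0.2500, 0.2773], E[r] = 1.5469, γ^t·E[r] = 0.990000, running G = 3.740000
t=3: π = [0.1914, 0.2813, 0.2495, 0.2778], E[r] = 1.5488, γ^t·E[r] = 0.793000, running G = 4.533000
t=4: π = [0.1913, 0.2812, 0.2496, 0.2779], E[r] = 1.5492, γ^t·E[r] = 0.634550, running G = 5.167550
t=5: π = [0.1913, 0.2812, 0.2496, 0.2779], E[r] = 1.5491, γ^t·E[r] = 0.507605, running G = 5.675155
t=6: π = [0.1913, 0.2812, 0.2496, 0.2779], E[r] = 1.5491, γ^t·E[r] = 0.406082, running G = 6.081237

G = 6.0812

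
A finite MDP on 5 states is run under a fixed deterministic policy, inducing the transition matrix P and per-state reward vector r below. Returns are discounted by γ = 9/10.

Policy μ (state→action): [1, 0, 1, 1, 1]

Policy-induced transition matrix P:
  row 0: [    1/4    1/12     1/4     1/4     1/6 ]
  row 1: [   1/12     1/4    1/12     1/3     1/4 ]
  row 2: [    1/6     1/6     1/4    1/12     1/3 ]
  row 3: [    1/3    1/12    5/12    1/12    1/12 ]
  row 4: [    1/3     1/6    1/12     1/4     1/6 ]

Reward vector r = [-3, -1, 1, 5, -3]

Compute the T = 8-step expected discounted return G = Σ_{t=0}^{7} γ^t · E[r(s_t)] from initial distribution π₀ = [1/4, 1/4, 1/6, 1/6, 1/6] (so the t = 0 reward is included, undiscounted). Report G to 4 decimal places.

t=0: π = [0.2500, 0.2500, 0.1667, 0.1667, 0.1667], E[r] = -0.5000, γ^t·E[r] = -0.500000, running G = -0.500000
t=1: π = [0.2222, 0.1528, 0.2083, 0.2153, 0.2014], E[r] = -0.1389, γ^t·E[r] = -0.125000, running G = -0.625000
t=2: π = [0.2419, 0.1429, 0.2269, 0.1921, 0.1962], E[r] = -0.2697, γ^t·E[r] = -0.218438, running G = -0.843438
t=3: π = [0.2396, 0.1424, 0.2255, 0.1921, 0.2004], E[r] = -0.2765, γ^t·E[r] = -0.201586, running G = -1.045023
t=4: π = [0.2402, 0.1426, 0.2249, 0.1923, 0.2001], E[r] = -0.2772, γ^t·E[r] = -0.181865, running G = -1.226888
t=5: π = [0.2402, 0.1425, 0.2249, 0.1924, 0.2000], E[r] = -0.2764, γ^t·E[r] = -0.163219, running G = -1.390107
t=6: π = [0.2402, 0.1425, 0.2250, 0.1923, 0.2000], E[r] = -0.2765, γ^t·E[r] = -0.146939, running G = -1.537046
t=7: π = [0.2402, 0.1425, 0.2250, 0.1923, 0.2000], E[r] = -0.2765, γ^t·E[r] = -0.132260, running G = -1.669306

G = -1.6693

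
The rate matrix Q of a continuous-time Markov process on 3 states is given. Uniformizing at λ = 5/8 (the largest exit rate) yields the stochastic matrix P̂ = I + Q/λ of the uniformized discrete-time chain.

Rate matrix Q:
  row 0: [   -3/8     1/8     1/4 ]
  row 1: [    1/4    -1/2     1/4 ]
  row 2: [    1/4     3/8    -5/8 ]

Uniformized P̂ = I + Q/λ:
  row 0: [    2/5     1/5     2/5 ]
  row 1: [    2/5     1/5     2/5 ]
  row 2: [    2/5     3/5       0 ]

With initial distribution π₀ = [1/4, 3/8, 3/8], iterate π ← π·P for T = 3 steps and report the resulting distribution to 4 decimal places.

π = [0.4000, 0.3200, 0.2800]

t=0: π = [0.2500, 0.3750, 0.3750]
t=1: π = [0.4000, 0.3500, 0.2500]
t=2: π = [0.4000, 0.3000, 0.3000]
t=3: π = [0.4000, 0.3200, 0.2800]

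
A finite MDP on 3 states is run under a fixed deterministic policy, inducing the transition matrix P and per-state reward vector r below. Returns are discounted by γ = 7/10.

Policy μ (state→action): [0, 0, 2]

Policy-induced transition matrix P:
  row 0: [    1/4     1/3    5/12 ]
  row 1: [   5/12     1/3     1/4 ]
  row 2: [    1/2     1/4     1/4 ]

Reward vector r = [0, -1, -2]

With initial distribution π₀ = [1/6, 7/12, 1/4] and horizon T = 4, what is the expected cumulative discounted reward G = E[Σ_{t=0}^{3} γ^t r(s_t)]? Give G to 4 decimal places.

t=0: π = [0.1667, 0.5833, 0.2500], E[r] = -1.0833, γ^t·E[r] = -1.083333, running G = -1.083333
t=1: π = [0.4097, 0.3125, 0.2778], E[r] = -0.8681, γ^t·E[r] = -0.607639, running G = -1.690972
t=2: π = [0.3715, 0.3102, 0.3183], E[r] = -0.9468, γ^t·E[r] = -0.463912, running G = -2.154884
t=3: π = [0.3813, 0.3068, 0.3119], E[r] = -0.9307, γ^t·E[r] = -0.319214, running G = -2.474098

G = -2.4741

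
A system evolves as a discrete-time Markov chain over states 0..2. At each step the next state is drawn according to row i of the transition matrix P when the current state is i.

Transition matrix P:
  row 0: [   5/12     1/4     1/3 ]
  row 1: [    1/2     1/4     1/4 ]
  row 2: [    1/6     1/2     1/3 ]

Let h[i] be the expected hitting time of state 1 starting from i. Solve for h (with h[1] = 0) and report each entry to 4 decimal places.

First-step conditioning: h[1] = 0; for i ≠ 1, h[i] = 1 + Σ_k P[i][k]·h[k].
  h[0] = 1 + 5/12·h[0] + 1/3·h[2]
  h[2] = 1 + 1/6·h[0] + 1/3·h[2]
Solving the 2×2 linear system over states ≠ 1 gives exactly h = [3, 0, 9/4] (h[1] = 0 is the target).

h = [3.0000, 0.0000, 2.2500]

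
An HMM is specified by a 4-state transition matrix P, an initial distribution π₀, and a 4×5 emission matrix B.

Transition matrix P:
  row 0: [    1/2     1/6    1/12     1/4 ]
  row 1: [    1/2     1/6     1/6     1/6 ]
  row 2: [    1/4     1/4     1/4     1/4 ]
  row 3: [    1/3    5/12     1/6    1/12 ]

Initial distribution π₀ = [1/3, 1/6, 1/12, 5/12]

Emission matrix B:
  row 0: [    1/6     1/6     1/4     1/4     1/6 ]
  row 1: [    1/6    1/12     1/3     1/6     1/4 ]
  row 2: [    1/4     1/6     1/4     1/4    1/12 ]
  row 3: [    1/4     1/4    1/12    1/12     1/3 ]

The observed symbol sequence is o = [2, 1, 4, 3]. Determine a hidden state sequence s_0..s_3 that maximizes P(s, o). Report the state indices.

t=0: δ = [8.333e-02, 5.556e-02, 2.083e-02, 3.472e-02]  (obs o_0=2)
t=1: δ = [6.944e-03, 1.206e-03, 1.543e-03, 5.208e-03]  ψ = [0, 3, 1, 0]  (obs o_1=1)
t=2: δ = [5.787e-04, 5.425e-04, 7.234e-05, 5.787e-04]  ψ = [0, 3, 3, 0]  (obs o_2=4)
t=3: δ = [7.234e-05, 4.019e-05, 2.411e-05, 1.206e-05]  ψ = [0, 3, 3, 0]  (obs o_3=3)
backtrack: best end state = 0; path = [0, 0, 0, 0]

path = [0, 0, 0, 0]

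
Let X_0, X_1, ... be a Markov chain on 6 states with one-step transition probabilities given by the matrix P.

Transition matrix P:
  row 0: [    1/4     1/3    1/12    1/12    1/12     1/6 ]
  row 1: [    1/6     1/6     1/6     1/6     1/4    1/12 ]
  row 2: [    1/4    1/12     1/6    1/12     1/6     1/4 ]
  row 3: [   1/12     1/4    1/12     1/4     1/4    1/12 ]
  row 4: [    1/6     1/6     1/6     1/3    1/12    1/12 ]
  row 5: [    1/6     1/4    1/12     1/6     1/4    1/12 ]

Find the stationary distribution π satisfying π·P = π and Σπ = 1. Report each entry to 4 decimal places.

Balance equations π_j = Σ_i π_i·P[i][j]:
  π_0 = 1/4·π_0 + 1/6·π_1 + 1/4·π_2 + 1/12·π_3 + 1/6·π_4 + 1/6·π_5
  π_1 = 1/3·π_0 + 1/6·π_1 + 1/12·π_2 + 1/4·π_3 + 1/6·π_4 + 1/4·π_5
  π_2 = 1/12·π_0 + 1/6·π_1 + 1/6·π_2 + 1/12·π_3 + 1/6·π_4 + 1/12·π_5
  π_3 = 1/12·π_0 + 1/6·π_1 + 1/12·π_2 + 1/4·π_3 + 1/3·π_4 + 1/6·π_5
  π_4 = 1/12·π_0 + 1/4·π_1 + 1/6·π_2 + 1/4·π_3 + 1/12·π_4 + 1/4·π_5
  normalize: π_0 + π_1 + π_2 + π_3 + π_4 + π_5 = 1
Solving the linear system gives exactly π = [7187/40763, 8602/40763, 5155/40763, 7624/40763, 7340/40763, 4855/40763].

π = [0.1763, 0.2110, 0.1265, 0.1870, 0.1801, 0.1191]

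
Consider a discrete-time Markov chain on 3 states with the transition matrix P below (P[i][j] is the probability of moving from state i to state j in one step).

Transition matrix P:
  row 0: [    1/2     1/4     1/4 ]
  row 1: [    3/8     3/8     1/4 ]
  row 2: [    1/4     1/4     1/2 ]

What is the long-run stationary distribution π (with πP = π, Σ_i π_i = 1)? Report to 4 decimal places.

Balance equations π_j = Σ_i π_i·P[i][j]:
  π_0 = 1/2·π_0 + 3/8·π_1 + 1/4·π_2
  π_1 = 1/4·π_0 + 3/8·π_1 + 1/4·π_2
  normalize: π_0 + π_1 + π_2 = 1
Solving the linear system gives exactly π = [8/21, 2/7, 1/3].

π = [0.3810, 0.2857, 0.3333]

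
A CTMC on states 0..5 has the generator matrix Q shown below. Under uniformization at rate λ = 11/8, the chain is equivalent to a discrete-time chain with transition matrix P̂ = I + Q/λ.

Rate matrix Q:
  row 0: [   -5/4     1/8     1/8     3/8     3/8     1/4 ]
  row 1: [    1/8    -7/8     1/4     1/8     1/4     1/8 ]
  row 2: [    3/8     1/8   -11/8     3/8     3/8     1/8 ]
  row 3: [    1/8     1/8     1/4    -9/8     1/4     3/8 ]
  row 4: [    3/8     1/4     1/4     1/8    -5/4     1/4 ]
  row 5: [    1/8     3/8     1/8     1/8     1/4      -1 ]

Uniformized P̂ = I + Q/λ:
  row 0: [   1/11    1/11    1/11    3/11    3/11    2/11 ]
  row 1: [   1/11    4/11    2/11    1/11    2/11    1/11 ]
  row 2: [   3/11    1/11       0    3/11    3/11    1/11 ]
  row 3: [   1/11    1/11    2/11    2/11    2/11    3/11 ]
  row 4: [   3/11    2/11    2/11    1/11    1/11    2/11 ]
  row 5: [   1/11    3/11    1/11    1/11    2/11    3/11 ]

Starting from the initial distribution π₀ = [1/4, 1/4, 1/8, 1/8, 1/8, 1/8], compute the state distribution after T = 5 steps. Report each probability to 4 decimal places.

π = [0.1487, 0.1945, 0.1283, 0.1554, 0.1898, 0.1833]

t=0: π = [0.2500, 0.2500, 0.1250, 0.1250, 0.1250, 0.1250]
t=1: π = [0.1364, 0.1932, 0.1250, 0.1705, 0.2045, 0.1705]
t=2: π = [0.1508, 0.1932, 0.1312, 0.1539, 0.1870, 0.1839]
t=3: π = [0.1488, 0.1940, 0.1275, 0.1562, 0.1905, 0.1830]
t=4: π = [0.1487, 0.1944, 0.1285, 0.1553, 0.1896, 0.1834]
t=5: π = [0.1487, 0.1945, 0.1283, 0.1554, 0.1898, 0.1833]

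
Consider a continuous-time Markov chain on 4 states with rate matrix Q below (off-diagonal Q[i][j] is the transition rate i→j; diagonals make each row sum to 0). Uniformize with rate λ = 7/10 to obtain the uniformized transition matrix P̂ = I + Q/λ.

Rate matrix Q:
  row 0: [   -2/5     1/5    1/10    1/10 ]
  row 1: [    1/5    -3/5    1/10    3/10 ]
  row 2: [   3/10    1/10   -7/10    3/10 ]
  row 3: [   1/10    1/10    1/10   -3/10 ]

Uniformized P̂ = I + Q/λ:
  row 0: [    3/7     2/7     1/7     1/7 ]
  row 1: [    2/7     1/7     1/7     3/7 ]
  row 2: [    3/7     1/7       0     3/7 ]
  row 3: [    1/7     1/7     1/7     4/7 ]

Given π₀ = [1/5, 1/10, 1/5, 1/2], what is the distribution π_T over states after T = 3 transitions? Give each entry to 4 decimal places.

t=0: π = [0.2000, 0.1000, 0.2000, 0.5000]
t=1: π = [0.2714, 0.1714, 0.1143, 0.4429]
t=2: π = [0.2776, 0.1816, 0.1265, 0.4143]
t=3: π = [0.2843, 0.1825, 0.1248, 0.4085]

π = [0.2843, 0.1825, 0.1248, 0.4085]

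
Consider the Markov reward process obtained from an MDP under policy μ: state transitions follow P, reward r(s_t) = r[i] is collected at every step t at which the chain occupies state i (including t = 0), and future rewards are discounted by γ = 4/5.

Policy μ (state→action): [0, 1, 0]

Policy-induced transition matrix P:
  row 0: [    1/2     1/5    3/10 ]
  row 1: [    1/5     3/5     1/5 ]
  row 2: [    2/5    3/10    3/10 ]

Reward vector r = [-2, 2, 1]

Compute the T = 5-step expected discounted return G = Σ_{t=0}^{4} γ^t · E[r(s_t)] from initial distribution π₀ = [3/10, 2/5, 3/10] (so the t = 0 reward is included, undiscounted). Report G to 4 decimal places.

G = 1.2469

t=0: π = [0.3000, 0.4000, 0.3000], E[r] = 0.5000, γ^t·E[r] = 0.500000, running G = 0.500000
t=1: π = [0.3500, 0.3900, 0.2600], E[r] = 0.3400, γ^t·E[r] = 0.272000, running G = 0.772000
t=2: π = [0.3570, 0.3820, 0.2610], E[r] = 0.3110, γ^t·E[r] = 0.199040, running G = 0.971040
t=3: π = [0.3593, 0.3789, 0.2618], E[r] = 0.3010, γ^t·E[r] = 0.154112, running G = 1.125152
t=4: π = [0.3602, 0.3777, 0.2621], E[r] = 0.2973, γ^t·E[r] = 0.121770, running G = 1.246922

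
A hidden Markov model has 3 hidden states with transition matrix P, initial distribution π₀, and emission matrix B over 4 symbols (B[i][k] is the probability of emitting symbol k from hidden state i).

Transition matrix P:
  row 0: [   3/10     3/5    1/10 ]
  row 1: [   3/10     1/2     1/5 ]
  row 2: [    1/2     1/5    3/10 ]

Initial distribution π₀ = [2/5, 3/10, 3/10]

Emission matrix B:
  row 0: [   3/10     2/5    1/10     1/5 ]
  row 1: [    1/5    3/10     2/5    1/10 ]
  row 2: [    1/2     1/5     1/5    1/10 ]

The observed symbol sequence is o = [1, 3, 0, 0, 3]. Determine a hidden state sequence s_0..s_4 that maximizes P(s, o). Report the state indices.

t=0: δ = [1.600e-01, 9.000e-02, 6.000e-02]  (obs o_0=1)
t=1: δ = [9.600e-03, 9.600e-03, 1.800e-03]  ψ = [0, 0, 1]  (obs o_1=3)
t=2: δ = [8.640e-04, 1.152e-03, 9.600e-04]  ψ = [0, 0, 1]  (obs o_2=0)
t=3: δ = [1.440e-04, 1.152e-04, 1.440e-04]  ψ = [2, 1, 2]  (obs o_3=0)
t=4: δ = [1.440e-05, 8.640e-06, 4.320e-06]  ψ = [2, 0, 2]  (obs o_4=3)
backtrack: best end state = 0; path = [0, 1, 2, 2, 0]

path = [0, 1, 2, 2, 0]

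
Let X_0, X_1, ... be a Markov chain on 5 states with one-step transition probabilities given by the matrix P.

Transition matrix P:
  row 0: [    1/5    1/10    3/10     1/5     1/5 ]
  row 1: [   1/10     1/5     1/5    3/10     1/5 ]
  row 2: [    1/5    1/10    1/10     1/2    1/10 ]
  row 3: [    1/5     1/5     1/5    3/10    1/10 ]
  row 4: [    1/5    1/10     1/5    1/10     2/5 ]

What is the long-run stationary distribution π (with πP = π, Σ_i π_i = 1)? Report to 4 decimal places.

Balance equations π_j = Σ_i π_i·P[i][j]:
  π_0 = 1/5·π_0 + 1/10·π_1 + 1/5·π_2 + 1/5·π_3 + 1/5·π_4
  π_1 = 1/10·π_0 + 1/5·π_1 + 1/10·π_2 + 1/5·π_3 + 1/10·π_4
  π_2 = 3/10·π_0 + 1/5·π_1 + 1/10·π_2 + 1/5·π_3 + 1/5·π_4
  π_3 = 1/5·π_0 + 3/10·π_1 + 1/2·π_2 + 3/10·π_3 + 1/10·π_4
  normalize: π_0 + π_1 + π_2 + π_3 + π_4 = 1
Solving the linear system gives exactly π = [1433/7715, 220/1543, 1533/7715, 437/1543, 1464/7715].

π = [0.1857, 0.1426, 0.1987, 0.2832, 0.1898]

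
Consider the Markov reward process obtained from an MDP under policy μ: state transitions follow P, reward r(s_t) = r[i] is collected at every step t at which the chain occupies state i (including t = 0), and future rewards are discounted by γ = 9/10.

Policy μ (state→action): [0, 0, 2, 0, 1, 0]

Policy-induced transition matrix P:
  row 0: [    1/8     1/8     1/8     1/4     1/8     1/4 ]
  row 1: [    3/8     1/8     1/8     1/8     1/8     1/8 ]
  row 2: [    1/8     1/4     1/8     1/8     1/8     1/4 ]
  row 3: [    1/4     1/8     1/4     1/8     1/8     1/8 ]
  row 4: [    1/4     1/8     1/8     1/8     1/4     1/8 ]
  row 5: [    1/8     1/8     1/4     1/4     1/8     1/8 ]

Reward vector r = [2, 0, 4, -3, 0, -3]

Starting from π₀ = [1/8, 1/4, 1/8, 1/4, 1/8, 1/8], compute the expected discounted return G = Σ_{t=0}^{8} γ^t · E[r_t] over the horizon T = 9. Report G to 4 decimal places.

G = -0.0179

t=0: π = [0.1250, 0.2500, 0.1250, 0.2500, 0.1250, 0.1250], E[r] = -0.3750, γ^t·E[r] = -0.375000, running G = -0.375000
t=1: π = [0.2344, 0.1406, 0.1719, 0.1563, 0.1406, 0.1563], E[r] = 0.2188, γ^t·E[r] = 0.196875, running G = -0.178125
t=2: π = [0.1973, 0.1465, 0.1641, 0.1738, 0.1426, 0.1758], E[r] = 0.0020, γ^t·E[r] = 0.001582, running G = -0.176543
t=3: π = [0.2012, 0.1455, 0.1687, 0.1716, 0.1428, 0.1702], E[r] = 0.0518, γ^t·E[r] = 0.037731, running G = -0.138812
t=4: π = [0.2007, 0.1461, 0.1677, 0.1714, 0.1429, 0.1712], E[r] = 0.0443, γ^t·E[r] = 0.029073, running G = -0.109739
t=5: π = [0.2008, 0.1460, 0.1678, 0.1715, 0.1429, 0.1711], E[r] = 0.0453, γ^t·E[r] = 0.026758, running G = -0.082981
t=6: π = [0.2008, 0.1460, 0.1678, 0.1715, 0.1429, 0.1711], E[r] = 0.0452, γ^t·E[r] = 0.023997, running G = -0.058984
t=7: π = [0.2008, 0.1460, 0.1678, 0.1715, 0.1429, 0.1711], E[r] = 0.0452, γ^t·E[r] = 0.021610, running G = -0.037374
t=8: π = [0.2008, 0.1460, 0.1678, 0.1715, 0.1429, 0.1711], E[r] = 0.0452, γ^t·E[r] = 0.019447, running G = -0.017927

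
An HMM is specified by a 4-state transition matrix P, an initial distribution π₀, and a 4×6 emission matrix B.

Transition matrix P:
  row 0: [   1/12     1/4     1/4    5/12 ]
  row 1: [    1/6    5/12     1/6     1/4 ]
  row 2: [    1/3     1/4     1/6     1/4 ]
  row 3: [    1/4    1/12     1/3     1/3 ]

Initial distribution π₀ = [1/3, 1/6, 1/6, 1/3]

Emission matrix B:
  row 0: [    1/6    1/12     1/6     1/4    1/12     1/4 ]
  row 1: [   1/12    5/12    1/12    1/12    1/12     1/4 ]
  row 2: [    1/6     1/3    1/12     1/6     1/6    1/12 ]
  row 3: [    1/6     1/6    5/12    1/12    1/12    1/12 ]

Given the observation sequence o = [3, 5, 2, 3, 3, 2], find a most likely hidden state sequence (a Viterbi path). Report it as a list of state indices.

path = [0, 1, 3, 2, 0, 3]

t=0: δ = [8.333e-02, 1.389e-02, 2.778e-02, 2.778e-02]  (obs o_0=3)
t=1: δ = [2.315e-03, 5.208e-03, 1.736e-03, 2.894e-03]  ψ = [2, 0, 0, 0]  (obs o_1=5)
t=2: δ = [1.447e-04, 1.808e-04, 8.038e-05, 5.425e-04]  ψ = [1, 1, 3, 1]  (obs o_2=2)
t=3: δ = [3.391e-05, 6.279e-06, 3.014e-05, 1.507e-05]  ψ = [3, 1, 3, 3]  (obs o_3=3)
t=4: δ = [2.512e-06, 7.064e-07, 1.413e-06, 1.177e-06]  ψ = [2, 0, 0, 0]  (obs o_4=3)
t=5: δ = [7.849e-08, 5.233e-08, 5.233e-08, 4.361e-07]  ψ = [2, 0, 0, 0]  (obs o_5=2)
backtrack: best end state = 3; path = [0, 1, 3, 2, 0, 3]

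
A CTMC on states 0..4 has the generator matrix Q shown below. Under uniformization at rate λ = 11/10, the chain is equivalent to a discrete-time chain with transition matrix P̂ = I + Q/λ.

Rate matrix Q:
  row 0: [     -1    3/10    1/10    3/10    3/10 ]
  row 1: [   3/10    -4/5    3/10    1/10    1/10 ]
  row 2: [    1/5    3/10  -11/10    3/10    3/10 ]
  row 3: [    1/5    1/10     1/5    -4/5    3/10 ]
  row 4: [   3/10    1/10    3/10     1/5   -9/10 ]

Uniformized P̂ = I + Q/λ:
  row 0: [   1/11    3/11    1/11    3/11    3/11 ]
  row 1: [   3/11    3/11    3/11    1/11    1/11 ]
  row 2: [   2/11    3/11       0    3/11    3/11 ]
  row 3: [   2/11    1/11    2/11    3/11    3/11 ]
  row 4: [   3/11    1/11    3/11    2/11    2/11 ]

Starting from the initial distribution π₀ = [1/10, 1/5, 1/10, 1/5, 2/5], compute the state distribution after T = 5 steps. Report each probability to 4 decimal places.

π = [0.2011, 0.1933, 0.1704, 0.2176, 0.2176]

t=0: π = [0.1000, 0.2000, 0.1000, 0.2000, 0.4000]
t=1: π = [0.2273, 0.1636, 0.2091, 0.2000, 0.2000]
t=2: π = [0.1942, 0.2000, 0.1562, 0.2248, 0.2248]
t=3: π = [0.2028, 0.1910, 0.1744, 0.2159, 0.2159]
t=4: π = [0.2004, 0.1942, 0.1687, 0.2184, 0.2184]
t=5: π = [0.2011, 0.1933, 0.1704, 0.2176, 0.2176]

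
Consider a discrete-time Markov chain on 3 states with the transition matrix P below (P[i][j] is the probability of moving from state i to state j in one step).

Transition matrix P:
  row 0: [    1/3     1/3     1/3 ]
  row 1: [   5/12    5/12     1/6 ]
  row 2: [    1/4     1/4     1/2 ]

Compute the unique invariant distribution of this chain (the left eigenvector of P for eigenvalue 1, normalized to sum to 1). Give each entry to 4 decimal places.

π = [0.3333, 0.3333, 0.3333]

Balance equations π_j = Σ_i π_i·P[i][j]:
  π_0 = 1/3·π_0 + 5/12·π_1 + 1/4·π_2
  π_1 = 1/3·π_0 + 5/12·π_1 + 1/4·π_2
  normalize: π_0 + π_1 + π_2 = 1
Solving the linear system gives exactly π = [1/3, 1/3, 1/3].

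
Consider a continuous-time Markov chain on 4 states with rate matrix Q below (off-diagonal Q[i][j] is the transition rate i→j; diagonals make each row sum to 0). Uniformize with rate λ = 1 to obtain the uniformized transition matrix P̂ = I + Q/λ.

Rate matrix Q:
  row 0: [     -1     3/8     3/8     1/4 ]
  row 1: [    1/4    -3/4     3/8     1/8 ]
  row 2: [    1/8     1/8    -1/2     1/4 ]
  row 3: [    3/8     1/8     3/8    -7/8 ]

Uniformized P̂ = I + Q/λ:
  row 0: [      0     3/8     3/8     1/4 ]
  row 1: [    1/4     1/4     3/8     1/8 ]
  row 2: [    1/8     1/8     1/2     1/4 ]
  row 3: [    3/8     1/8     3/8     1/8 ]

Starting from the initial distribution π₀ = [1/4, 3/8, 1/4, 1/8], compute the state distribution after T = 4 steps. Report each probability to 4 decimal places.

t=0: π = [0.2500, 0.3750, 0.2500, 0.1250]
t=1: π = [0.1719, 0.2344, 0.4063, 0.1875]
t=2: π = [0.1797, 0.1973, 0.4258, 0.1973]
t=3: π = [0.1765, 0.1946, 0.4282, 0.2007]
t=4: π = [0.1774, 0.1935, 0.4285, 0.2006]

π = [0.1774, 0.1935, 0.4285, 0.2006]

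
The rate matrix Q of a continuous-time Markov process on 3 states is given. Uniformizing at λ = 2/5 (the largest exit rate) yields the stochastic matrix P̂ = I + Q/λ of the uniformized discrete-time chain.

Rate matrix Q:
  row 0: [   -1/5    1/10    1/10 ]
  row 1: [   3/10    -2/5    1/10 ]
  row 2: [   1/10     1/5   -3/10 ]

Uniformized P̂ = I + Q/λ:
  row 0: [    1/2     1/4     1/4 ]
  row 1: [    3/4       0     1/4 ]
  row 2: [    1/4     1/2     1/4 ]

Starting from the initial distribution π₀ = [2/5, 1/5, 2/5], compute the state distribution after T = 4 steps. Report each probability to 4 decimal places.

π = [0.5008, 0.2492, 0.2500]

t=0: π = [0.4000, 0.2000, 0.4000]
t=1: π = [0.4500, 0.3000, 0.2500]
t=2: π = [0.5125, 0.2375, 0.2500]
t=3: π = [0.4969, 0.2531, 0.2500]
t=4: π = [0.5008, 0.2492, 0.2500]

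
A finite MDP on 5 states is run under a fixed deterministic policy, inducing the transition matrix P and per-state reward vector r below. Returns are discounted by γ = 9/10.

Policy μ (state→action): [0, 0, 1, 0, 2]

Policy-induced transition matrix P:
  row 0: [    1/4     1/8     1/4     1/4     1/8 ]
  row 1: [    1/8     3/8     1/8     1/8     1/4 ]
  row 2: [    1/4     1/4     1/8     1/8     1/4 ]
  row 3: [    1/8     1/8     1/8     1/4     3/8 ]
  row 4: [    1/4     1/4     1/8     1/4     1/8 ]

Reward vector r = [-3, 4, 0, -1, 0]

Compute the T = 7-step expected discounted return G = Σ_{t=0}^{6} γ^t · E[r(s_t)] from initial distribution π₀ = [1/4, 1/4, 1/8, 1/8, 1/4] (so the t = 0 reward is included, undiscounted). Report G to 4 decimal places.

G = 0.6518

t=0: π = [0.2500, 0.2500, 0.1250, 0.1250, 0.2500], E[r] = 0.1250, γ^t·E[r] = 0.125000, running G = 0.125000
t=1: π = [0.2031, 0.2344, 0.1563, 0.2031, 0.2031], E[r] = 0.1250, γ^t·E[r] = 0.112500, running G = 0.237500
t=2: π = [0.1953, 0.2285, 0.1504, 0.2012, 0.2246], E[r] = 0.1270, γ^t·E[r] = 0.102832, running G = 0.340332
t=3: π = [0.1963, 0.2290, 0.1494, 0.2026, 0.2227], E[r] = 0.1245, γ^t·E[r] = 0.090769, running G = 0.431101
t=4: π = [0.1960, 0.2288, 0.1495, 0.2027, 0.2230], E[r] = 0.1242, γ^t·E[r] = 0.081492, running G = 0.512593
t=5: π = [0.1961, 0.2288, 0.1495, 0.2027, 0.2230], E[r] = 0.1241, γ^t·E[r] = 0.073275, running G = 0.585868
t=6: π = [0.1961, 0.2287, 0.1495, 0.2027, 0.2230], E[r] = 0.1241, γ^t·E[r] = 0.065934, running G = 0.651803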